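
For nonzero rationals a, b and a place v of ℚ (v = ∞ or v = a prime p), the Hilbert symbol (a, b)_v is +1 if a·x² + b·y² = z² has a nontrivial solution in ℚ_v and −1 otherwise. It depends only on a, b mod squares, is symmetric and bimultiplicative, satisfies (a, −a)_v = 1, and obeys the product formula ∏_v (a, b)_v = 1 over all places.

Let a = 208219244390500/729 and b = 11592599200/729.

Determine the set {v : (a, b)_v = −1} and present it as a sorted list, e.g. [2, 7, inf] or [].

Mod squares: a ≡ 145, b ≡ 100282. Check v ∈ {∞, 2, 3, 5, 7, 13, 17, 19, 29, 53}.
v=19: a=19^2·(≡14), b=19^1·(≡14) mod 19; (14|19)=-1, (14|19)=-1; (−1)^{2·1·9}·(-1)^1·(-1)^2 = -1.
v=5: a=5^3·(≡1), b=5^2·(≡2) mod 5; (1|5)=+1, (2|5)=-1; (−1)^{3·2·2}·(+1)^2·(-1)^3 = -1.
v=13: a=13^0·(≡5), b=13^1·(≡7) mod 13; (5|13)=-1, (7|13)=-1; (−1)^{0·1·6}·(-1)^1·(-1)^0 = -1.
v=3: a=3^-6·(≡1), b=3^-6·(≡1) mod 3; (1|3)=+1, (1|3)=+1; (−1)^{-6·-6·1}·(+1)^-6·(+1)^-6 = +1.
v=29: a=29^1·(≡22), b=29^1·(≡25) mod 29; (22|29)=+1, (25|29)=+1; (−1)^{1·1·14}·(+1)^1·(+1)^1 = +1.
v=17: a=17^2·(≡1), b=17^2·(≡13) mod 17; (1|17)=+1, (13|17)=+1; (−1)^{2·2·8}·(+1)^2·(+1)^2 = +1.
v=7: a=7^2·(≡6), b=7^1·(≡1) mod 7; (6|7)=-1, (1|7)=+1; (−1)^{2·1·3}·(-1)^1·(+1)^2 = -1.
v=∞: 145 > 0 and 100282 > 0  ⇒  (a,b)_∞ = +1.
v=2: v_2(a)=2, v_2(b)=5; units ≡ 1, 5 (mod 8); ε·ε+αω+βω = 0·0+2·1+5·0 ≡ 0  ⇒  (a,b)_2 = +1.
v=53: a=53^2·(≡2), b=53^0·(≡9) mod 53; (2|53)=-1, (9|53)=+1; (−1)^{2·0·26}·(-1)^0·(+1)^2 = +1.
Ram(145, 100282) = {5, 7, 13, 19}; no ℚ_5-point on the conic.

[5, 7, 13, 19]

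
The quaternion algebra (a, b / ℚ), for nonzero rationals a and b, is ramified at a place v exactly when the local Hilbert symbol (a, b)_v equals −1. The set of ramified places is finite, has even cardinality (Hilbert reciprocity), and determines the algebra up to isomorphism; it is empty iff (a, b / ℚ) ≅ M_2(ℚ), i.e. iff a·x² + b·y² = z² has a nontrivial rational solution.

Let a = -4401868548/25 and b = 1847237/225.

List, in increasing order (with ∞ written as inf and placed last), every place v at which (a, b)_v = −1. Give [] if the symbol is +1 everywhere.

[3, 11, 17, 43]

Mod squares: a ≡ -458337, b ≡ 5117. Check v ∈ {∞, 2, 3, 5, 7, 11, 17, 19, 43}.
v=43: a=43^1·(≡3), b=43^1·(≡26) mod 43; (3|43)=-1, (26|43)=-1; (−1)^{1·1·21}·(-1)^1·(-1)^1 = -1.
v=2: v_2(a)=2, v_2(b)=0; units ≡ 7, 5 (mod 8); ε·ε+αω+βω = 1·0+2·1+0·0 ≡ 0  ⇒  (a,b)_2 = +1.
v=19: a=19^1·(≡1), b=19^2·(≡17) mod 19; (1|19)=+1, (17|19)=+1; (−1)^{1·2·9}·(+1)^2·(+1)^1 = +1.
v=5: a=5^-2·(≡2), b=5^-2·(≡3) mod 5; (2|5)=-1, (3|5)=-1; (−1)^{-2·-2·2}·(-1)^-2·(-1)^-2 = +1.
v=∞: -458337 < 0 and 5117 > 0  ⇒  (a,b)_∞ = +1.
v=3: a=3^1·(≡2), b=3^-2·(≡2) mod 3; (2|3)=-1, (2|3)=-1; (−1)^{1·-2·1}·(-1)^-2·(-1)^1 = -1.
v=17: a=17^1·(≡2), b=17^1·(≡12) mod 17; (2|17)=+1, (12|17)=-1; (−1)^{1·1·8}·(+1)^1·(-1)^1 = -1.
v=11: a=11^1·(≡4), b=11^0·(≡8) mod 11; (4|11)=+1, (8|11)=-1; (−1)^{1·0·5}·(+1)^0·(-1)^1 = -1.
v=7: a=7^4·(≡2), b=7^1·(≡5) mod 7; (2|7)=+1, (5|7)=-1; (−1)^{4·1·3}·(+1)^1·(-1)^4 = +1.
(-458337, 5117 / ℚ) ramifies at {3, 11, 17, 43}: a division algebra.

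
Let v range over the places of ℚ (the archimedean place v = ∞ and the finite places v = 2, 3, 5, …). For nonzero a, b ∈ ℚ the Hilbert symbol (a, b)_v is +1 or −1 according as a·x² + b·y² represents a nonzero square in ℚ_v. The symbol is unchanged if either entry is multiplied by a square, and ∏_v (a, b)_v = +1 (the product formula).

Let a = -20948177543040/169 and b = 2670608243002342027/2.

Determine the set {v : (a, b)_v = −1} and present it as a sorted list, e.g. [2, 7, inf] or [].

(a, b) ≡ (-110, 84854) mod (ℚ^×)²; places V = {2, 3, 5, 7, 11, 13, 17, 19, 29, ∞}.
(a,b)_7: α=0, u≡1; β=3, v≡5 (mod 7); (1|7)=+1, (5|7)=-1; sign (−1)^0·+1^3·-1^0 = +1.
(a,b)_2: α=7, β=-1; u≡1, v≡3 (mod 8); ε(u)ε(v)=0·1, αω(v)=7·1, βω(u)=-1·0; sum ≡ 1  ⇒  -1.
(a,b)_3: α=4, u≡1; β=0, v≡2 (mod 3); (1|3)=+1, (2|3)=-1; sign (−1)^0·+1^0·-1^4 = +1.
(a,b)_29: α=2, u≡24; β=3, v≡3 (mod 29); (24|29)=+1, (3|29)=-1; sign (−1)^0·+1^3·-1^2 = +1.
(a,b)_13: α=-2, u≡6; β=0, v≡4 (mod 13); (6|13)=-1, (4|13)=+1; sign (−1)^0·-1^0·+1^-2 = +1.
(a,b)_11: α=3, u≡9; β=5, v≡3 (mod 11); (9|11)=+1, (3|11)=+1; sign (−1)^1·+1^5·+1^3 = -1.
(a,b)_19: α=2, u≡1; β=3, v≡16 (mod 19); (1|19)=+1, (16|19)=+1; sign (−1)^0·+1^3·+1^2 = +1.
(a,b)_5: α=1, u≡3; β=0, v≡1 (mod 5); (3|5)=-1, (1|5)=+1; sign (−1)^0·-1^0·+1^1 = +1.
(a,b)_∞: sgn(-110)=−, sgn(84854)=+, so +1.
(a,b)_17: α=0, u≡15; β=2, v≡11 (mod 17); (15|17)=+1, (11|17)=-1; sign (−1)^0·+1^2·-1^0 = +1.
(-110, 84854 / ℚ) ramifies at {2, 11}: a division algebra.

[2, 11]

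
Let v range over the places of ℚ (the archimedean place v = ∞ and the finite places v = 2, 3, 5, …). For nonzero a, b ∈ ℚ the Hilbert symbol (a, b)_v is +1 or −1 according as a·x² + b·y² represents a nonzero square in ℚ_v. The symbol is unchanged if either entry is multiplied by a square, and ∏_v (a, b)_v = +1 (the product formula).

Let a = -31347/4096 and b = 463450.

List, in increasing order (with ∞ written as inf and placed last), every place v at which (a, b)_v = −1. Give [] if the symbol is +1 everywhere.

[2, 43]

(a, b) ≡ (-43, 18538) mod (ℚ^×)²; places V = {2, 3, 5, 13, 23, 31, 43, ∞}.
(a,b)_43: α=1, u≡8; β=0, v≡39 (mod 43); (8|43)=-1, (39|43)=-1; sign (−1)^0·-1^0·-1^1 = -1.
(a,b)_3: α=6, u≡2; β=0, v≡1 (mod 3); (2|3)=-1, (1|3)=+1; sign (−1)^0·-1^0·+1^6 = +1.
(a,b)_2: α=-12, β=1; u≡5, v≡5 (mod 8); ε(u)ε(v)=0·0, αω(v)=-12·1, βω(u)=1·1; sum ≡ 1  ⇒  -1.
(a,b)_13: α=0, u≡9; β=1, v≡4 (mod 13); (9|13)=+1, (4|13)=+1; sign (−1)^0·+1^1·+1^0 = +1.
(a,b)_31: α=0, u≡14; β=1, v≡8 (mod 31); (14|31)=+1, (8|31)=+1; sign (−1)^0·+1^1·+1^0 = +1.
(a,b)_5: α=0, u≡3; β=2, v≡3 (mod 5); (3|5)=-1, (3|5)=-1; sign (−1)^0·-1^2·-1^0 = +1.
(a,b)_23: α=0, u≡1; β=1, v≡2 (mod 23); (1|23)=+1, (2|23)=+1; sign (−1)^0·+1^1·+1^0 = +1.
(a,b)_∞: sgn(-43)=−, sgn(18538)=+, so +1.
(-43, 18538 / ℚ) ramifies at {2, 43}: a division algebra.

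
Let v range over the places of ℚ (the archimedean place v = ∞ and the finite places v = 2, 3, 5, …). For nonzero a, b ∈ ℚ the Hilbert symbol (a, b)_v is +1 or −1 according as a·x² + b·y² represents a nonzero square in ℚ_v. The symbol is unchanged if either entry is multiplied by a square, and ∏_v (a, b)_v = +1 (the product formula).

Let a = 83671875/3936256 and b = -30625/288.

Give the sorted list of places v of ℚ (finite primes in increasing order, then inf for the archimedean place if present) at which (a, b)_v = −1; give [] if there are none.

Mod squares: a ≡ 595, b ≡ -2. Check v ∈ {∞, 2, 3, 5, 7, 17, 31}.
v=17: a=17^1·(≡15), b=17^0·(≡8) mod 17; (15|17)=+1, (8|17)=+1; (−1)^{1·0·8}·(+1)^0·(+1)^1 = +1.
v=2: v_2(a)=-12, v_2(b)=-5; units ≡ 3, 7 (mod 8); ε·ε+αω+βω = 1·1+-12·0+-5·1 ≡ 0  ⇒  (a,b)_2 = +1.
v=3: a=3^2·(≡1), b=3^-2·(≡1) mod 3; (1|3)=+1, (1|3)=+1; (−1)^{2·-2·1}·(+1)^-2·(+1)^2 = +1.
v=5: a=5^7·(≡1), b=5^4·(≡2) mod 5; (1|5)=+1, (2|5)=-1; (−1)^{7·4·2}·(+1)^4·(-1)^7 = -1.
v=31: a=31^-2·(≡29), b=31^0·(≡21) mod 31; (29|31)=-1, (21|31)=-1; (−1)^{-2·0·15}·(-1)^0·(-1)^-2 = +1.
v=7: a=7^1·(≡1), b=7^2·(≡5) mod 7; (1|7)=+1, (5|7)=-1; (−1)^{1·2·3}·(+1)^2·(-1)^1 = -1.
v=∞: 595 > 0 and -2 < 0  ⇒  (a,b)_∞ = +1.
|Ram(595, -2)| = 2, even; anisotropic at {5, 7}.

[5, 7]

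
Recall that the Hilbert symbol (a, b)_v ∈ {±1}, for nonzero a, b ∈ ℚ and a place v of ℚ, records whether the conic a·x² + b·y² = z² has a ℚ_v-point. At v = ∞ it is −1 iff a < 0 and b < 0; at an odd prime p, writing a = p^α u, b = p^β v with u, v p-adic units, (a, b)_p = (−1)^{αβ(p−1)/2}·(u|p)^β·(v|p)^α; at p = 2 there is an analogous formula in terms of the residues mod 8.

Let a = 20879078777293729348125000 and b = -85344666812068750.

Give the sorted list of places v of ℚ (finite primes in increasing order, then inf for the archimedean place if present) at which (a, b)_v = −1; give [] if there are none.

[5, 11, 19, 23, 31, 41]

Mod squares: a ≡ 1771812130, b ≡ -190. Check v ∈ {∞, 2, 3, 5, 7, 11, 19, 23, 29, 31, 41}.
v=11: a=11^1·(≡9), b=11^0·(≡2) mod 11; (9|11)=+1, (2|11)=-1; (−1)^{1·0·5}·(+1)^0·(-1)^1 = -1.
v=5: a=5^7·(≡1), b=5^5·(≡3) mod 5; (1|5)=+1, (3|5)=-1; (−1)^{7·5·2}·(+1)^5·(-1)^7 = -1.
v=23: a=23^3·(≡19), b=23^2·(≡15) mod 23; (19|23)=-1, (15|23)=-1; (−1)^{3·2·11}·(-1)^2·(-1)^3 = -1.
v=7: a=7^2·(≡4), b=7^0·(≡5) mod 7; (4|7)=+1, (5|7)=-1; (−1)^{2·0·3}·(+1)^0·(-1)^2 = +1.
v=31: a=31^3·(≡21), b=31^2·(≡27) mod 31; (21|31)=-1, (27|31)=-1; (−1)^{3·2·15}·(-1)^2·(-1)^3 = -1.
v=2: v_2(a)=3, v_2(b)=1; units ≡ 1, 1 (mod 8); ε·ε+αω+βω = 0·0+3·0+1·0 ≡ 0  ⇒  (a,b)_2 = +1.
v=29: a=29^3·(≡27), b=29^2·(≡5) mod 29; (27|29)=-1, (5|29)=+1; (−1)^{3·2·14}·(-1)^2·(+1)^3 = +1.
v=3: a=3^2·(≡1), b=3^0·(≡2) mod 3; (1|3)=+1, (2|3)=-1; (−1)^{2·0·1}·(+1)^0·(-1)^2 = +1.
v=∞: 1771812130 > 0 and -190 < 0  ⇒  (a,b)_∞ = +1.
v=41: a=41^1·(≡27), b=41^2·(≡12) mod 41; (27|41)=-1, (12|41)=-1; (−1)^{1·2·20}·(-1)^2·(-1)^1 = -1.
v=19: a=19^1·(≡17), b=19^1·(≡16) mod 19; (17|19)=+1, (16|19)=+1; (−1)^{1·1·9}·(+1)^1·(+1)^1 = -1.
|Ram(1771812130, -190)| = 6, even; anisotropic at {5, 11, 19, 23, 31, 41}.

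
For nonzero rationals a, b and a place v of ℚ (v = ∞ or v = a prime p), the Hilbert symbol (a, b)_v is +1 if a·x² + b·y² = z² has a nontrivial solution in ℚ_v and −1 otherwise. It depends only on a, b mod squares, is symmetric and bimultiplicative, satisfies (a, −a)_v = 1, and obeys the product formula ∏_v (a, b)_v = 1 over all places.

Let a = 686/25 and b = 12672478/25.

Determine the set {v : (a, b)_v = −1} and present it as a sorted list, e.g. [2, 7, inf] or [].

[2, 29]

Mod squares: a ≡ 14, b ≡ 5278. Check v ∈ {∞, 2, 5, 7, 13, 29}.
v=13: a=13^0·(≡3), b=13^1·(≡12) mod 13; (3|13)=+1, (12|13)=+1; (−1)^{0·1·6}·(+1)^1·(+1)^0 = +1.
v=5: a=5^-2·(≡1), b=5^-2·(≡3) mod 5; (1|5)=+1, (3|5)=-1; (−1)^{-2·-2·2}·(+1)^-2·(-1)^-2 = +1.
v=2: v_2(a)=1, v_2(b)=1; units ≡ 7, 7 (mod 8); ε·ε+αω+βω = 1·1+1·0+1·0 ≡ 1  ⇒  (a,b)_2 = -1.
v=29: a=29^0·(≡17), b=29^1·(≡12) mod 29; (17|29)=-1, (12|29)=-1; (−1)^{0·1·14}·(-1)^1·(-1)^0 = -1.
v=7: a=7^3·(≡4), b=7^5·(≡3) mod 7; (4|7)=+1, (3|7)=-1; (−1)^{3·5·3}·(+1)^5·(-1)^3 = +1.
v=∞: 14 > 0 and 5278 > 0  ⇒  (a,b)_∞ = +1.
(14, 5278 / ℚ) ramifies at {2, 29}: a division algebra.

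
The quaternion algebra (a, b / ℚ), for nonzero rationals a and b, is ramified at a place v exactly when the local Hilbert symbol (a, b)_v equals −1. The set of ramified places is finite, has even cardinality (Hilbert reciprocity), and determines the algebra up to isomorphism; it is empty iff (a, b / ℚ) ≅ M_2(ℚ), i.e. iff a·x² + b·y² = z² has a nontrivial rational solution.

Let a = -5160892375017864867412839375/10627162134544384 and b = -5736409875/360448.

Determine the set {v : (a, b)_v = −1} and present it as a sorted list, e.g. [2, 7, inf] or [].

(a, b) ≡ (-7, -13090) mod (ℚ^×)²; places V = {2, 3, 5, 7, 11, 13, 17, 23, ∞}.
(a,b)_∞: sgn(-7)=−, sgn(-13090)=−, so -1.
(a,b)_2: α=-32, β=-15; u≡1, v≡7 (mod 8); ε(u)ε(v)=0·1, αω(v)=-32·0, βω(u)=-15·0; sum ≡ 0  ⇒  +1.
(a,b)_11: α=-4, u≡1; β=-1, v≡9 (mod 11); (1|11)=+1, (9|11)=+1; sign (−1)^0·+1^-1·+1^-4 = +1.
(a,b)_23: α=6, u≡9; β=2, v≡11 (mod 23); (9|23)=+1, (11|23)=-1; sign (−1)^0·+1^2·-1^6 = +1.
(a,b)_3: α=14, u≡2; β=6, v≡2 (mod 3); (2|3)=-1, (2|3)=-1; sign (−1)^0·-1^6·-1^14 = +1.
(a,b)_7: α=9, u≡3; β=1, v≡3 (mod 7); (3|7)=-1, (3|7)=-1; sign (−1)^1·-1^1·-1^9 = -1.
(a,b)_13: α=-2, u≡5; β=0, v≡9 (mod 13); (5|13)=-1, (9|13)=+1; sign (−1)^0·-1^0·+1^-2 = +1.
(a,b)_17: α=2, u≡10; β=1, v≡12 (mod 17); (10|17)=-1, (12|17)=-1; sign (−1)^0·-1^1·-1^2 = -1.
(a,b)_5: α=4, u≡3; β=3, v≡2 (mod 5); (3|5)=-1, (2|5)=-1; sign (−1)^0·-1^3·-1^4 = -1.
|Ram(-7, -13090)| = 4, even; anisotropic at {5, 7, 17, ∞}.

[5, 7, 17, inf]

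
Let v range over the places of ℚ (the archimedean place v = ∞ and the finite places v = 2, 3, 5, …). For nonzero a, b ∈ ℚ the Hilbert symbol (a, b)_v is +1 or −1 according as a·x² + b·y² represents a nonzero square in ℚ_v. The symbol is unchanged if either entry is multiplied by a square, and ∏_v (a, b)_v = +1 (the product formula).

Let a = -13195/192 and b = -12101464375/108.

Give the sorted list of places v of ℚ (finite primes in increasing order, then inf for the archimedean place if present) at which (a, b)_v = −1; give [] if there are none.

[2, 3, 23, inf]

(a, b) ≡ (-39585, -69069) mod (ℚ^×)²; places V = {2, 3, 5, 7, 11, 13, 23, 29, ∞}.
(a,b)_2: α=-6, β=-2; u≡7, v≡3 (mod 8); ε(u)ε(v)=1·1, αω(v)=-6·1, βω(u)=-2·0; sum ≡ 1  ⇒  -1.
(a,b)_3: α=-1, u≡2; β=-3, v≡2 (mod 3); (2|3)=-1, (2|3)=-1; sign (−1)^1·-1^-3·-1^-1 = -1.
(a,b)_11: α=0, u≡1; β=1, v≡7 (mod 11); (1|11)=+1, (7|11)=-1; sign (−1)^0·+1^1·-1^0 = +1.
(a,b)_7: α=1, u≡4; β=1, v≡3 (mod 7); (4|7)=+1, (3|7)=-1; sign (−1)^1·+1^1·-1^1 = +1.
(a,b)_∞: sgn(-39585)=−, sgn(-69069)=−, so -1.
(a,b)_13: α=1, u≡9; β=1, v≡3 (mod 13); (9|13)=+1, (3|13)=+1; sign (−1)^0·+1^1·+1^1 = +1.
(a,b)_5: α=1, u≡3; β=4, v≡4 (mod 5); (3|5)=-1, (4|5)=+1; sign (−1)^0·-1^4·+1^1 = +1.
(a,b)_29: α=1, u≡15; β=2, v≡23 (mod 29); (15|29)=-1, (23|29)=+1; sign (−1)^0·-1^2·+1^1 = +1.
(a,b)_23: α=0, u≡21; β=1, v≡7 (mod 23); (21|23)=-1, (7|23)=-1; sign (−1)^0·-1^1·-1^0 = -1.
|Ram(-39585, -69069)| = 4, even; anisotropic at {2, 3, 23, ∞}.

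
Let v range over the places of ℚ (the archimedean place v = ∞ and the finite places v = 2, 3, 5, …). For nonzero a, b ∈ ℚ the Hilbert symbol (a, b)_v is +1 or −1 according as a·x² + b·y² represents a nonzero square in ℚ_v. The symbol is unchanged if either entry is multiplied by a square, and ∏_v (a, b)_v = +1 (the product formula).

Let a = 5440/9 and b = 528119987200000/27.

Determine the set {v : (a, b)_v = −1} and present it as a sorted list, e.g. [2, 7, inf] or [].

[2, 13]

Mod squares: a ≡ 85, b ≡ 7410. Check v ∈ {∞, 2, 3, 5, 13, 17, 19}.
v=19: a=19^0·(≡7), b=19^1·(≡18) mod 19; (7|19)=+1, (18|19)=-1; (−1)^{0·1·9}·(+1)^1·(-1)^0 = +1.
v=5: a=5^1·(≡2), b=5^5·(≡2) mod 5; (2|5)=-1, (2|5)=-1; (−1)^{1·5·2}·(-1)^5·(-1)^1 = +1.
v=∞: 85 > 0 and 7410 > 0  ⇒  (a,b)_∞ = +1.
v=17: a=17^1·(≡11), b=17^4·(≡2) mod 17; (11|17)=-1, (2|17)=+1; (−1)^{1·4·8}·(-1)^4·(+1)^1 = +1.
v=13: a=13^0·(≡5), b=13^1·(≡7) mod 13; (5|13)=-1, (7|13)=-1; (−1)^{0·1·6}·(-1)^1·(-1)^0 = -1.
v=2: v_2(a)=6, v_2(b)=13; units ≡ 5, 1 (mod 8); ε·ε+αω+βω = 0·0+6·0+13·1 ≡ 1  ⇒  (a,b)_2 = -1.
v=3: a=3^-2·(≡1), b=3^-3·(≡1) mod 3; (1|3)=+1, (1|3)=+1; (−1)^{-2·-3·1}·(+1)^-3·(+1)^-2 = +1.
(85, 7410 / ℚ) ramifies at {2, 13}: a division algebra.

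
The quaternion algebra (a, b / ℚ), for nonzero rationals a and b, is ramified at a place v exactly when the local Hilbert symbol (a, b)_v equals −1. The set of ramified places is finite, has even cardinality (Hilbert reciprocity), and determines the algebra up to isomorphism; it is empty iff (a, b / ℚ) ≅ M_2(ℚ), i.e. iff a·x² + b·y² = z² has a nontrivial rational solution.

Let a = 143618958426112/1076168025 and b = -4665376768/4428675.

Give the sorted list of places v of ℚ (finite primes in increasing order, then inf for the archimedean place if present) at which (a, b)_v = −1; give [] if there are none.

[13, 37]

(a, b) ≡ (37, -39) mod (ℚ^×)²; places V = {2, 3, 5, 13, 37, ∞}.
(a,b)_3: α=-16, u≡1; β=-11, v≡2 (mod 3); (1|3)=+1, (2|3)=-1; sign (−1)^0·+1^-11·-1^-16 = +1.
(a,b)_13: α=2, u≡7; β=1, v≡1 (mod 13); (7|13)=-1, (1|13)=+1; sign (−1)^0·-1^1·+1^2 = -1.
(a,b)_∞: sgn(37)=+, sgn(-39)=−, so +1.
(a,b)_37: α=3, u≡9; β=2, v≡8 (mod 37); (9|37)=+1, (8|37)=-1; sign (−1)^0·+1^2·-1^3 = -1.
(a,b)_5: α=-2, u≡2; β=-2, v≡1 (mod 5); (2|5)=-1, (1|5)=+1; sign (−1)^0·-1^-2·+1^-2 = +1.
(a,b)_2: α=24, β=18; u≡5, v≡1 (mod 8); ε(u)ε(v)=0·0, αω(v)=24·0, βω(u)=18·1; sum ≡ 0  ⇒  +1.
Ram(37, -39) = {13, 37}; no ℚ_13-point on the conic.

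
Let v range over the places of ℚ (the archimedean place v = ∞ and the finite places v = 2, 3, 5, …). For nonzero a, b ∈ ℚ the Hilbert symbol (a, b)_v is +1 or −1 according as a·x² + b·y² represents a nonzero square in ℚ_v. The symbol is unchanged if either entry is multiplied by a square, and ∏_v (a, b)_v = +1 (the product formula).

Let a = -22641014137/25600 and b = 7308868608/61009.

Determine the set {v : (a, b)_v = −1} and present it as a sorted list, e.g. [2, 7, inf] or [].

(a, b) ≡ (-274873, 943) mod (ℚ^×)²; places V = {2, 3, 5, 7, 13, 17, 19, 23, 29, 37, 41, ∞}.
(a,b)_∞: sgn(-274873)=−, sgn(943)=+, so +1.
(a,b)_7: α=2, u≡3; β=0, v≡5 (mod 7); (3|7)=-1, (5|7)=-1; sign (−1)^0·-1^0·-1^2 = +1.
(a,b)_3: α=0, u≡2; β=2, v≡1 (mod 3); (2|3)=-1, (1|3)=+1; sign (−1)^0·-1^2·+1^0 = +1.
(a,b)_2: α=-10, β=10; u≡7, v≡7 (mod 8); ε(u)ε(v)=1·1, αω(v)=-10·0, βω(u)=10·0; sum ≡ 1  ⇒  -1.
(a,b)_5: α=-2, u≡2; β=0, v≡2 (mod 5); (2|5)=-1, (2|5)=-1; sign (−1)^0·-1^0·-1^-2 = +1.
(a,b)_29: α=0, u≡10; β=2, v≡17 (mod 29); (10|29)=-1, (17|29)=-1; sign (−1)^0·-1^2·-1^0 = +1.
(a,b)_23: α=1, u≡8; β=1, v≡12 (mod 23); (8|23)=+1, (12|23)=+1; sign (−1)^1·+1^1·+1^1 = -1.
(a,b)_19: α=1, u≡9; β=-2, v≡8 (mod 19); (9|19)=+1, (8|19)=-1; sign (−1)^0·+1^-2·-1^1 = -1.
(a,b)_17: α=1, u≡4; β=0, v≡2 (mod 17); (4|17)=+1, (2|17)=+1; sign (−1)^0·+1^0·+1^1 = +1.
(a,b)_37: α=1, u≡23; β=0, v≡24 (mod 37); (23|37)=-1, (24|37)=-1; sign (−1)^0·-1^0·-1^1 = -1.
(a,b)_13: α=0, u≡4; β=-2, v≡8 (mod 13); (4|13)=+1, (8|13)=-1; sign (−1)^0·+1^-2·-1^0 = +1.
(a,b)_41: α=2, u≡16; β=1, v≡40 (mod 41); (16|41)=+1, (40|41)=+1; sign (−1)^0·+1^1·+1^2 = +1.
(-274873, 943 / ℚ) ramifies at {2, 19, 23, 37}: a division algebra.

[2, 19, 23, 37]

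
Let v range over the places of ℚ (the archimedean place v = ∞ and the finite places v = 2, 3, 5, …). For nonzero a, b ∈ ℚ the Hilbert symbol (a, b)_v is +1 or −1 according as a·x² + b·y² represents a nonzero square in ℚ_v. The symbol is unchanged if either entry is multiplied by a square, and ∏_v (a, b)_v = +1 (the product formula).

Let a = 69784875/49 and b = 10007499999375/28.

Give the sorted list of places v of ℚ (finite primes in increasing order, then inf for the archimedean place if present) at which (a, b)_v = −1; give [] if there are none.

[5, 7, 29, 43]

(a, b) ≡ (310155, 27993) mod (ℚ^×)²; places V = {2, 3, 5, 7, 23, 29, 31, 43, ∞}.
(a,b)_5: α=3, u≡1; β=4, v≡3 (mod 5); (1|5)=+1, (3|5)=-1; sign (−1)^0·+1^4·-1^3 = -1.
(a,b)_43: α=0, u≡22; β=1, v≡21 (mod 43); (22|43)=-1, (21|43)=+1; sign (−1)^0·-1^1·+1^0 = -1.
(a,b)_3: α=3, u≡2; β=3, v≡1 (mod 3); (2|3)=-1, (1|3)=+1; sign (−1)^1·-1^3·+1^3 = +1.
(a,b)_23: α=1, u≡19; β=2, v≡9 (mod 23); (19|23)=-1, (9|23)=+1; sign (−1)^0·-1^2·+1^1 = +1.
(a,b)_31: α=1, u≡24; β=1, v≡20 (mod 31); (24|31)=-1, (20|31)=+1; sign (−1)^1·-1^1·+1^1 = +1.
(a,b)_2: α=0, β=-2; u≡3, v≡1 (mod 8); ε(u)ε(v)=1·0, αω(v)=0·0, βω(u)=-2·1; sum ≡ 0  ⇒  +1.
(a,b)_7: α=-2, u≡6; β=-1, v≡1 (mod 7); (6|7)=-1, (1|7)=+1; sign (−1)^0·-1^-1·+1^-2 = -1.
(a,b)_29: α=1, u≡5; β=2, v≡8 (mod 29); (5|29)=+1, (8|29)=-1; sign (−1)^0·+1^2·-1^1 = -1.
(a,b)_∞: sgn(310155)=+, sgn(27993)=+, so +1.
(310155, 27993 / ℚ) ramifies at {5, 7, 29, 43}: a division algebra.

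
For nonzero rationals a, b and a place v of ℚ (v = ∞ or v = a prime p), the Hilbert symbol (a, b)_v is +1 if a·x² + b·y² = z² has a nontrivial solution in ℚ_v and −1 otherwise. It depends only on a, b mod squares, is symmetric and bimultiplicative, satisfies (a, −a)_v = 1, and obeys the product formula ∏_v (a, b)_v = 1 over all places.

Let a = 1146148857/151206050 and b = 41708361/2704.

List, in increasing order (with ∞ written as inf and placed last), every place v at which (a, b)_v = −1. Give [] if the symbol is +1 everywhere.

(a, b) ≡ (34, 43401) mod (ℚ^×)²; places V = {2, 3, 5, 7, 13, 17, 23, 31, 37, 47, ∞}.
(a,b)_31: α=0, u≡17; β=2, v≡9 (mod 31); (17|31)=-1, (9|31)=+1; sign (−1)^0·-1^2·+1^0 = +1.
(a,b)_2: α=-1, β=-4; u≡1, v≡1 (mod 8); ε(u)ε(v)=0·0, αω(v)=-1·0, βω(u)=-4·0; sum ≡ 0  ⇒  +1.
(a,b)_37: α=-2, u≡1; β=1, v≡16 (mod 37); (1|37)=+1, (16|37)=+1; sign (−1)^0·+1^1·+1^-2 = +1.
(a,b)_5: α=-2, u≡1; β=0, v≡4 (mod 5); (1|5)=+1, (4|5)=+1; sign (−1)^0·+1^0·+1^-2 = +1.
(a,b)_∞: sgn(34)=+, sgn(43401)=+, so +1.
(a,b)_23: α=2, u≡5; β=1, v≡12 (mod 23); (5|23)=-1, (12|23)=+1; sign (−1)^0·-1^1·+1^2 = -1.
(a,b)_13: α=0, u≡6; β=-2, v≡2 (mod 13); (6|13)=-1, (2|13)=-1; sign (−1)^0·-1^-2·-1^0 = +1.
(a,b)_47: α=-2, u≡18; β=0, v≡45 (mod 47); (18|47)=+1, (45|47)=-1; sign (−1)^0·+1^0·-1^-2 = +1.
(a,b)_17: α=3, u≡13; β=1, v≡10 (mod 17); (13|17)=+1, (10|17)=-1; sign (−1)^0·+1^1·-1^3 = -1.
(a,b)_3: α=2, u≡1; β=1, v≡1 (mod 3); (1|3)=+1, (1|3)=+1; sign (−1)^0·+1^1·+1^2 = +1.
(a,b)_7: α=2, u≡3; β=0, v≡1 (mod 7); (3|7)=-1, (1|7)=+1; sign (−1)^0·-1^0·+1^2 = +1.
|Ram(34, 43401)| = 2, even; anisotropic at {17, 23}.

[17, 23]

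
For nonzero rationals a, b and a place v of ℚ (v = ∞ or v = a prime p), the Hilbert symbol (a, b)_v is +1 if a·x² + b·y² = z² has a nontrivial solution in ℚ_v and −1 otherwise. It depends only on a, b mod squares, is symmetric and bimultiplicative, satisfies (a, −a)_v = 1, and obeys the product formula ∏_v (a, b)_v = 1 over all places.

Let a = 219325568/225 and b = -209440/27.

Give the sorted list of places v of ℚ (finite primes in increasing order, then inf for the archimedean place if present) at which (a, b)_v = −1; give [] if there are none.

(a, b) ≡ (2, -39270) mod (ℚ^×)²; places V = {2, 3, 5, 7, 11, 17, ∞}.
(a,b)_3: α=-2, u≡2; β=-3, v≡2 (mod 3); (2|3)=-1, (2|3)=-1; sign (−1)^0·-1^-3·-1^-2 = -1.
(a,b)_11: α=2, u≡10; β=1, v≡9 (mod 11); (10|11)=-1, (9|11)=+1; sign (−1)^0·-1^1·+1^2 = -1.
(a,b)_7: α=2, u≡1; β=1, v≡2 (mod 7); (1|7)=+1, (2|7)=+1; sign (−1)^0·+1^1·+1^2 = +1.
(a,b)_17: α=2, u≡8; β=1, v≡9 (mod 17); (8|17)=+1, (9|17)=+1; sign (−1)^0·+1^1·+1^2 = +1.
(a,b)_∞: sgn(2)=+, sgn(-39270)=−, so +1.
(a,b)_5: α=-2, u≡2; β=1, v≡1 (mod 5); (2|5)=-1, (1|5)=+1; sign (−1)^0·-1^1·+1^-2 = -1.
(a,b)_2: α=7, β=5; u≡1, v≡5 (mod 8); ε(u)ε(v)=0·0, αω(v)=7·1, βω(u)=5·0; sum ≡ 1  ⇒  -1.
Ram(2, -39270) = {2, 3, 5, 11}; no ℚ_2-point on the conic.

[2, 3, 5, 11]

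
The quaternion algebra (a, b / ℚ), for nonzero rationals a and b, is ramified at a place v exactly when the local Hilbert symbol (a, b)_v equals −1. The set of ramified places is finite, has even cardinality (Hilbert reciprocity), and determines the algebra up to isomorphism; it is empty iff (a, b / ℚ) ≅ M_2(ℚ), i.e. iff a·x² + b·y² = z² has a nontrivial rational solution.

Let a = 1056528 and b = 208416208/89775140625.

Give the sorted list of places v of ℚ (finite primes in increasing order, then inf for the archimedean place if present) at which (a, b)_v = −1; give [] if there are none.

Mod squares: a ≡ 7337, b ≡ 13. Check v ∈ {∞, 2, 3, 5, 7, 11, 13, 17, 23, 29, 47}.
v=7: a=7^0·(≡4), b=7^2·(≡5) mod 7; (4|7)=+1, (5|7)=-1; (−1)^{0·2·3}·(+1)^2·(-1)^0 = +1.
v=29: a=29^1·(≡8), b=29^0·(≡9) mod 29; (8|29)=-1, (9|29)=+1; (−1)^{1·0·14}·(-1)^0·(+1)^1 = +1.
v=11: a=11^1·(≡7), b=11^2·(≡7) mod 11; (7|11)=-1, (7|11)=-1; (−1)^{1·2·5}·(-1)^2·(-1)^1 = -1.
v=5: a=5^0·(≡3), b=5^-6·(≡2) mod 5; (3|5)=-1, (2|5)=-1; (−1)^{0·-6·2}·(-1)^-6·(-1)^0 = +1.
v=17: a=17^0·(≡12), b=17^-2·(≡1) mod 17; (12|17)=-1, (1|17)=+1; (−1)^{0·-2·8}·(-1)^-2·(+1)^0 = +1.
v=2: v_2(a)=4, v_2(b)=4; units ≡ 1, 5 (mod 8); ε·ε+αω+βω = 0·0+4·1+4·0 ≡ 0  ⇒  (a,b)_2 = +1.
v=∞: 7337 > 0 and 13 > 0  ⇒  (a,b)_∞ = +1.
v=47: a=47^0·(≡15), b=47^-2·(≡43) mod 47; (15|47)=-1, (43|47)=-1; (−1)^{0·-2·23}·(-1)^-2·(-1)^0 = +1.
v=13: a=13^0·(≡5), b=13^3·(≡3) mod 13; (5|13)=-1, (3|13)=+1; (−1)^{0·3·6}·(-1)^3·(+1)^0 = -1.
v=3: a=3^2·(≡2), b=3^-2·(≡1) mod 3; (2|3)=-1, (1|3)=+1; (−1)^{2·-2·1}·(-1)^-2·(+1)^2 = +1.
v=23: a=23^1·(≡5), b=23^0·(≡9) mod 23; (5|23)=-1, (9|23)=+1; (−1)^{1·0·11}·(-1)^0·(+1)^1 = +1.
(7337, 13 / ℚ) ramifies at {11, 13}: a division algebra.

[11, 13]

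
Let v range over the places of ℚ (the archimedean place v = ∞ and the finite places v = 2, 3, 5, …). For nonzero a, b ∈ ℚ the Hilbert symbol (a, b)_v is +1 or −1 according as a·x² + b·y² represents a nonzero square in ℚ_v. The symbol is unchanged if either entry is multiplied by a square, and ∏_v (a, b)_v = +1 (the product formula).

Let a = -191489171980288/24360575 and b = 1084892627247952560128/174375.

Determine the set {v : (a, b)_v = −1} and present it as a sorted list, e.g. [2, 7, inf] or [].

(a, b) ≡ (-351509, 713) mod (ℚ^×)²; places V = {2, 3, 5, 7, 13, 17, 23, 29, 31, 43, ∞}.
(a,b)_29: α=1, u≡4; β=2, v≡3 (mod 29); (4|29)=+1, (3|29)=-1; sign (−1)^0·+1^2·-1^1 = -1.
(a,b)_3: α=0, u≡1; β=-2, v≡2 (mod 3); (1|3)=+1, (2|3)=-1; sign (−1)^0·+1^-2·-1^0 = +1.
(a,b)_∞: sgn(-351509)=−, sgn(713)=+, so +1.
(a,b)_13: α=2, u≡5; β=4, v≡6 (mod 13); (5|13)=-1, (6|13)=-1; sign (−1)^0·-1^4·-1^2 = +1.
(a,b)_5: α=-2, u≡4; β=-4, v≡2 (mod 5); (4|5)=+1, (2|5)=-1; sign (−1)^0·+1^-4·-1^-2 = +1.
(a,b)_23: α=3, u≡13; β=3, v≡8 (mod 23); (13|23)=+1, (8|23)=+1; sign (−1)^1·+1^3·+1^3 = -1.
(a,b)_43: α=-2, u≡25; β=0, v≡24 (mod 43); (25|43)=+1, (24|43)=+1; sign (−1)^0·+1^0·+1^-2 = +1.
(a,b)_31: α=-1, u≡9; β=-1, v≡11 (mod 31); (9|31)=+1, (11|31)=-1; sign (−1)^1·+1^-1·-1^-1 = +1.
(a,b)_17: α=-1, u≡14; β=2, v≡8 (mod 17); (14|17)=-1, (8|17)=+1; sign (−1)^0·-1^2·+1^-1 = +1.
(a,b)_7: α=2, u≡5; β=2, v≡6 (mod 7); (5|7)=-1, (6|7)=-1; sign (−1)^0·-1^2·-1^2 = +1.
(a,b)_2: α=16, β=18; u≡3, v≡1 (mod 8); ε(u)ε(v)=1·0, αω(v)=16·0, βω(u)=18·1; sum ≡ 0  ⇒  +1.
Ram(-351509, 713) = {23, 29}; no ℚ_23-point on the conic.

[23, 29]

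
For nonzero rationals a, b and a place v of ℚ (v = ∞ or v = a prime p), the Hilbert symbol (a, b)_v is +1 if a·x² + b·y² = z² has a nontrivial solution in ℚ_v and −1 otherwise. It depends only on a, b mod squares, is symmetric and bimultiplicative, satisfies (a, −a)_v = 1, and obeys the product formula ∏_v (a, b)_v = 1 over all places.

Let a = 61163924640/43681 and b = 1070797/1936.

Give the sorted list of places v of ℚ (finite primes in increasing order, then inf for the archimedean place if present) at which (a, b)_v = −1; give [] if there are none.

[2, 5, 7, 13]

(a, b) ≡ (46410, 13) mod (ℚ^×)²; places V = {2, 3, 5, 7, 11, 13, 17, 19, 41, ∞}.
(a,b)_2: α=5, β=-4; u≡5, v≡5 (mod 8); ε(u)ε(v)=0·0, αω(v)=5·1, βω(u)=-4·1; sum ≡ 1  ⇒  -1.
(a,b)_13: α=1, u≡11; β=1, v≡12 (mod 13); (11|13)=-1, (12|13)=+1; sign (−1)^0·-1^1·+1^1 = -1.
(a,b)_7: α=3, u≡2; β=2, v≡5 (mod 7); (2|7)=+1, (5|7)=-1; sign (−1)^0·+1^2·-1^3 = -1.
(a,b)_19: α=-2, u≡12; β=0, v≡12 (mod 19); (12|19)=-1, (12|19)=-1; sign (−1)^0·-1^0·-1^-2 = +1.
(a,b)_3: α=1, u≡2; β=0, v≡1 (mod 3); (2|3)=-1, (1|3)=+1; sign (−1)^0·-1^0·+1^1 = +1.
(a,b)_∞: sgn(46410)=+, sgn(13)=+, so +1.
(a,b)_17: α=1, u≡12; β=0, v≡8 (mod 17); (12|17)=-1, (8|17)=+1; sign (−1)^0·-1^0·+1^1 = +1.
(a,b)_11: α=-2, u≡3; β=-2, v≡7 (mod 11); (3|11)=+1, (7|11)=-1; sign (−1)^0·+1^-2·-1^-2 = +1.
(a,b)_5: α=1, u≡3; β=0, v≡2 (mod 5); (3|5)=-1, (2|5)=-1; sign (−1)^0·-1^0·-1^1 = -1.
(a,b)_41: α=2, u≡25; β=2, v≡7 (mod 41); (25|41)=+1, (7|41)=-1; sign (−1)^0·+1^2·-1^2 = +1.
Ram(46410, 13) = {2, 5, 7, 13}; no ℚ_2-point on the conic.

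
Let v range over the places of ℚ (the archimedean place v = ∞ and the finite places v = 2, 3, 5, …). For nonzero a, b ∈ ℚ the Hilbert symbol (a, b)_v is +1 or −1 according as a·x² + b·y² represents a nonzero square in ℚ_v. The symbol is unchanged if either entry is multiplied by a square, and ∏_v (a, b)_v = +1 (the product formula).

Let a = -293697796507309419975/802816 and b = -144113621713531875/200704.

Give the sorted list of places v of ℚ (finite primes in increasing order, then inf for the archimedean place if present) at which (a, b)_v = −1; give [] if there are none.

[31, 37, 41, inf]

(a, b) ≡ (-1271, -799459) mod (ℚ^×)²; places V = {2, 3, 5, 7, 17, 31, 37, 41, ∞}.
(a,b)_3: α=10, u≡1; β=6, v≡2 (mod 3); (1|3)=+1, (2|3)=-1; sign (−1)^0·+1^6·-1^10 = +1.
(a,b)_37: α=4, u≡14; β=3, v≡27 (mod 37); (14|37)=-1, (27|37)=+1; sign (−1)^0·-1^3·+1^4 = -1.
(a,b)_∞: sgn(-1271)=−, sgn(-799459)=−, so -1.
(a,b)_31: α=1, u≡6; β=1, v≡22 (mod 31); (6|31)=-1, (22|31)=-1; sign (−1)^1·-1^1·-1^1 = -1.
(a,b)_17: α=4, u≡8; β=3, v≡7 (mod 17); (8|17)=+1, (7|17)=-1; sign (−1)^0·+1^3·-1^4 = +1.
(a,b)_5: α=2, u≡1; β=4, v≡1 (mod 5); (1|5)=+1, (1|5)=+1; sign (−1)^0·+1^4·+1^2 = +1.
(a,b)_2: α=-14, β=-12; u≡1, v≡5 (mod 8); ε(u)ε(v)=0·0, αω(v)=-14·1, βω(u)=-12·0; sum ≡ 0  ⇒  +1.
(a,b)_41: α=1, u≡40; β=1, v≡13 (mod 41); (40|41)=+1, (13|41)=-1; sign (−1)^0·+1^1·-1^1 = -1.
(a,b)_7: α=-2, u≡5; β=-2, v≡1 (mod 7); (5|7)=-1, (1|7)=+1; sign (−1)^0·-1^-2·+1^-2 = +1.
Ram(-1271, -799459) = {31, 37, 41, ∞}; no ℚ_31-point on the conic.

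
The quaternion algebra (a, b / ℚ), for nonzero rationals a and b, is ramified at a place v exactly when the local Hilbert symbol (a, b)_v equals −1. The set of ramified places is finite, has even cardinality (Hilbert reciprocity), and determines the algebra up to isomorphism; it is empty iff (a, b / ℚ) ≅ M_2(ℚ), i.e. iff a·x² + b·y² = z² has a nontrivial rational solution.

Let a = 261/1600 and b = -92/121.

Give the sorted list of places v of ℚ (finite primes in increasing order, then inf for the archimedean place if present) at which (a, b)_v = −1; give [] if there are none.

[]

Mod squares: a ≡ 29, b ≡ -23. Check v ∈ {∞, 2, 3, 5, 11, 23, 29}.
v=5: a=5^-2·(≡4), b=5^0·(≡3) mod 5; (4|5)=+1, (3|5)=-1; (−1)^{-2·0·2}·(+1)^0·(-1)^-2 = +1.
v=∞: 29 > 0 and -23 < 0  ⇒  (a,b)_∞ = +1.
v=11: a=11^0·(≡6), b=11^-2·(≡7) mod 11; (6|11)=-1, (7|11)=-1; (−1)^{0·-2·5}·(-1)^-2·(-1)^0 = +1.
v=3: a=3^2·(≡2), b=3^0·(≡1) mod 3; (2|3)=-1, (1|3)=+1; (−1)^{2·0·1}·(-1)^0·(+1)^2 = +1.
v=29: a=29^1·(≡25), b=29^0·(≡28) mod 29; (25|29)=+1, (28|29)=+1; (−1)^{1·0·14}·(+1)^0·(+1)^1 = +1.
v=23: a=23^0·(≡13), b=23^1·(≡7) mod 23; (13|23)=+1, (7|23)=-1; (−1)^{0·1·11}·(+1)^1·(-1)^0 = +1.
v=2: v_2(a)=-6, v_2(b)=2; units ≡ 5, 1 (mod 8); ε·ε+αω+βω = 0·0+-6·0+2·1 ≡ 0  ⇒  (a,b)_2 = +1.
Ram(a, b) = ∅: the form 29·x² + -23·y² − z² is isotropic over every ℚ_v, so by Hasse–Minkowski it is isotropic over ℚ.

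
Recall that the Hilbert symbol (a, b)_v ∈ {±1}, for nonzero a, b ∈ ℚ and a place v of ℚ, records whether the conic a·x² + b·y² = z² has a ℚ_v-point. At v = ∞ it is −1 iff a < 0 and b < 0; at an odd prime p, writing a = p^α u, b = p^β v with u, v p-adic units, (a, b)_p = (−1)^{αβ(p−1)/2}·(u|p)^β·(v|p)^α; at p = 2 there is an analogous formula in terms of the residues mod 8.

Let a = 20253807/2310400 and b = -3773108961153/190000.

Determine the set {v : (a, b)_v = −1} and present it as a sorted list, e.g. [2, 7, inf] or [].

[7, 41]

Mod squares: a ≡ 7, b ≡ -835867. Check v ∈ {∞, 2, 3, 5, 7, 19, 29, 37, 41}.
v=∞: 7 > 0 and -835867 < 0  ⇒  (a,b)_∞ = +1.
v=2: v_2(a)=-8, v_2(b)=-4; units ≡ 7, 5 (mod 8); ε·ε+αω+βω = 1·0+-8·1+-4·0 ≡ 0  ⇒  (a,b)_2 = +1.
v=5: a=5^-2·(≡2), b=5^-4·(≡3) mod 5; (2|5)=-1, (3|5)=-1; (−1)^{-2·-4·2}·(-1)^-4·(-1)^-2 = +1.
v=3: a=3^10·(≡1), b=3^6·(≡2) mod 3; (1|3)=+1, (2|3)=-1; (−1)^{10·6·1}·(+1)^6·(-1)^10 = +1.
v=37: a=37^0·(≡9), b=37^1·(≡27) mod 37; (9|37)=+1, (27|37)=+1; (−1)^{0·1·18}·(+1)^1·(+1)^0 = +1.
v=19: a=19^-2·(≡1), b=19^-1·(≡16) mod 19; (1|19)=+1, (16|19)=+1; (−1)^{-2·-1·9}·(+1)^-1·(+1)^-2 = +1.
v=7: a=7^3·(≡4), b=7^6·(≡5) mod 7; (4|7)=+1, (5|7)=-1; (−1)^{3·6·3}·(+1)^6·(-1)^3 = -1.
v=29: a=29^0·(≡25), b=29^1·(≡11) mod 29; (25|29)=+1, (11|29)=-1; (−1)^{0·1·14}·(+1)^1·(-1)^0 = +1.
v=41: a=41^0·(≡15), b=41^1·(≡5) mod 41; (15|41)=-1, (5|41)=+1; (−1)^{0·1·20}·(-1)^1·(+1)^0 = -1.
Ram(7, -835867) = {7, 41}; no ℚ_7-point on the conic.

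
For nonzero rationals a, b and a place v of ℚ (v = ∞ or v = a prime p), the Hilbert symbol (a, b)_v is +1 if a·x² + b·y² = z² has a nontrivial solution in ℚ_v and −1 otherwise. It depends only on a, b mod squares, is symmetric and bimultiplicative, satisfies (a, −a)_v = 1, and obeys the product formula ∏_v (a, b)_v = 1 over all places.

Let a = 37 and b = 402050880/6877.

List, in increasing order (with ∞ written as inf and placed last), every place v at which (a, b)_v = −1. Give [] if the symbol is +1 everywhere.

Mod squares: a ≡ 37, b ≡ 185185. Check v ∈ {∞, 2, 3, 5, 7, 11, 13, 23, 37}.
v=7: a=7^0·(≡2), b=7^3·(≡1) mod 7; (2|7)=+1, (1|7)=+1; (−1)^{0·3·3}·(+1)^3·(+1)^0 = +1.
v=2: v_2(a)=0, v_2(b)=6; units ≡ 5, 1 (mod 8); ε·ε+αω+βω = 0·0+0·0+6·1 ≡ 0  ⇒  (a,b)_2 = +1.
v=3: a=3^0·(≡1), b=3^2·(≡1) mod 3; (1|3)=+1, (1|3)=+1; (−1)^{0·2·1}·(+1)^2·(+1)^0 = +1.
v=11: a=11^0·(≡4), b=11^1·(≡3) mod 11; (4|11)=+1, (3|11)=+1; (−1)^{0·1·5}·(+1)^1·(+1)^0 = +1.
v=5: a=5^0·(≡2), b=5^1·(≡3) mod 5; (2|5)=-1, (3|5)=-1; (−1)^{0·1·2}·(-1)^1·(-1)^0 = -1.
v=37: a=37^1·(≡1), b=37^1·(≡21) mod 37; (1|37)=+1, (21|37)=+1; (−1)^{1·1·18}·(+1)^1·(+1)^1 = +1.
v=23: a=23^0·(≡14), b=23^-2·(≡16) mod 23; (14|23)=-1, (16|23)=+1; (−1)^{0·-2·11}·(-1)^-2·(+1)^0 = +1.
v=13: a=13^0·(≡11), b=13^-1·(≡4) mod 13; (11|13)=-1, (4|13)=+1; (−1)^{0·-1·6}·(-1)^-1·(+1)^0 = -1.
v=∞: 37 > 0 and 185185 > 0  ⇒  (a,b)_∞ = +1.
Ram(37, 185185) = {5, 13}; no ℚ_5-point on the conic.

[5, 13]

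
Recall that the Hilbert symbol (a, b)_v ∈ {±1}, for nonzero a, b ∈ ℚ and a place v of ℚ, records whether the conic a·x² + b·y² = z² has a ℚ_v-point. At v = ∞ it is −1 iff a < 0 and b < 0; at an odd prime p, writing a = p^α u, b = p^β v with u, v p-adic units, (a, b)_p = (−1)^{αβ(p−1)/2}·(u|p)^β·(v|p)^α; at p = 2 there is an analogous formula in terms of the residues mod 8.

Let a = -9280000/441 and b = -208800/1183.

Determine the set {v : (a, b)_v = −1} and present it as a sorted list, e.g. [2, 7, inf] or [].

[7, inf]

Mod squares: a ≡ -58, b ≡ -406. Check v ∈ {∞, 2, 3, 5, 7, 13, 29}.
v=∞: -58 < 0 and -406 < 0  ⇒  (a,b)_∞ = -1.
v=5: a=5^4·(≡2), b=5^2·(≡1) mod 5; (2|5)=-1, (1|5)=+1; (−1)^{4·2·2}·(-1)^2·(+1)^4 = +1.
v=7: a=7^-2·(≡6), b=7^-1·(≡3) mod 7; (6|7)=-1, (3|7)=-1; (−1)^{-2·-1·3}·(-1)^-1·(-1)^-2 = -1.
v=3: a=3^-2·(≡2), b=3^2·(≡2) mod 3; (2|3)=-1, (2|3)=-1; (−1)^{-2·2·1}·(-1)^2·(-1)^-2 = +1.
v=2: v_2(a)=9, v_2(b)=5; units ≡ 3, 5 (mod 8); ε·ε+αω+βω = 1·0+9·1+5·1 ≡ 0  ⇒  (a,b)_2 = +1.
v=29: a=29^1·(≡17), b=29^1·(≡11) mod 29; (17|29)=-1, (11|29)=-1; (−1)^{1·1·14}·(-1)^1·(-1)^1 = +1.
v=13: a=13^0·(≡2), b=13^-2·(≡12) mod 13; (2|13)=-1, (12|13)=+1; (−1)^{0·-2·6}·(-1)^-2·(+1)^0 = +1.
Ram(-58, -406) = {7, ∞}; no ℚ_7-point on the conic.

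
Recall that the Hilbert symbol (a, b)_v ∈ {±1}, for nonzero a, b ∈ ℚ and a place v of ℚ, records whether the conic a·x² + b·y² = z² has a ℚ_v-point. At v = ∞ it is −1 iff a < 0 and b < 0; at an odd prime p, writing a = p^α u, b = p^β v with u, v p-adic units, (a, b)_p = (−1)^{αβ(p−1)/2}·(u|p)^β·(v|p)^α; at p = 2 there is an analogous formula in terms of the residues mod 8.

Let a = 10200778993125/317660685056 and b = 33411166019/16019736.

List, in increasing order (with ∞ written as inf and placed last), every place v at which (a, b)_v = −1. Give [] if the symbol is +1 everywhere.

(a, b) ≡ (17391, 116994) mod (ℚ^×)²; places V = {2, 3, 5, 7, 11, 13, 17, 19, 31, 37, 43, ∞}.
(a,b)_37: α=0, u≡16; β=1, v≡2 (mod 37); (16|37)=+1, (2|37)=-1; sign (−1)^0·+1^1·-1^0 = +1.
(a,b)_17: α=3, u≡7; β=3, v≡10 (mod 17); (7|17)=-1, (10|17)=-1; sign (−1)^0·-1^3·-1^3 = +1.
(a,b)_2: α=-8, β=-3; u≡7, v≡1 (mod 8); ε(u)ε(v)=1·0, αω(v)=-8·0, βω(u)=-3·0; sum ≡ 0  ⇒  +1.
(a,b)_∞: sgn(17391)=+, sgn(116994)=+, so +1.
(a,b)_19: α=-2, u≡7; β=-2, v≡7 (mod 19); (7|19)=+1, (7|19)=+1; sign (−1)^0·+1^-2·+1^-2 = +1.
(a,b)_3: α=7, u≡1; β=-1, v≡1 (mod 3); (1|3)=+1, (1|3)=+1; sign (−1)^1·+1^-1·+1^7 = -1.
(a,b)_5: α=4, u≡4; β=0, v≡4 (mod 5); (4|5)=+1, (4|5)=+1; sign (−1)^0·+1^0·+1^4 = +1.
(a,b)_43: α=-2, u≡19; β=-2, v≡8 (mod 43); (19|43)=-1, (8|43)=-1; sign (−1)^0·-1^-2·-1^-2 = +1.
(a,b)_11: α=-1, u≡8; β=2, v≡4 (mod 11); (8|11)=-1, (4|11)=+1; sign (−1)^0·-1^2·+1^-1 = +1.
(a,b)_13: α=-2, u≡1; β=0, v≡2 (mod 13); (1|13)=+1, (2|13)=-1; sign (−1)^0·+1^0·-1^-2 = +1.
(a,b)_31: α=1, u≡3; β=1, v≡21 (mod 31); (3|31)=-1, (21|31)=-1; sign (−1)^1·-1^1·-1^1 = -1.
(a,b)_7: α=2, u≡3; β=2, v≡6 (mod 7); (3|7)=-1, (6|7)=-1; sign (−1)^0·-1^2·-1^2 = +1.
(17391, 116994 / ℚ) ramifies at {3, 31}: a division algebra.

[3, 31]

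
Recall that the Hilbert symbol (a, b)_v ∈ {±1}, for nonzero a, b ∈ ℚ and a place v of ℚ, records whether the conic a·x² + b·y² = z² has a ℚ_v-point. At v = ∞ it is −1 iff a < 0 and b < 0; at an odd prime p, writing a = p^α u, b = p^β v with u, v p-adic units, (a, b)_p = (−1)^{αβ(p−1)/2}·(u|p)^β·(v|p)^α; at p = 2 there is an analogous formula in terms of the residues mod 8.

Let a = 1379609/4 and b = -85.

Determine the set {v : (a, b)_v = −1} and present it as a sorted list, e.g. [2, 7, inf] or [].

Mod squares: a ≡ 1379609, b ≡ -85. Check v ∈ {∞, 2, 5, 7, 11, 17, 19, 23, 41}.
v=23: a=23^1·(≡17), b=23^0·(≡7) mod 23; (17|23)=-1, (7|23)=-1; (−1)^{1·0·11}·(-1)^0·(-1)^1 = -1.
v=19: a=19^1·(≡3), b=19^0·(≡10) mod 19; (3|19)=-1, (10|19)=-1; (−1)^{1·0·9}·(-1)^0·(-1)^1 = -1.
v=11: a=11^1·(≡2), b=11^0·(≡3) mod 11; (2|11)=-1, (3|11)=+1; (−1)^{1·0·5}·(-1)^0·(+1)^1 = +1.
v=∞: 1379609 > 0 and -85 < 0  ⇒  (a,b)_∞ = +1.
v=2: v_2(a)=-2, v_2(b)=0; units ≡ 1, 3 (mod 8); ε·ε+αω+βω = 0·1+-2·1+0·0 ≡ 0  ⇒  (a,b)_2 = +1.
v=7: a=7^1·(≡4), b=7^0·(≡6) mod 7; (4|7)=+1, (6|7)=-1; (−1)^{1·0·3}·(+1)^0·(-1)^1 = -1.
v=41: a=41^1·(≡38), b=41^0·(≡38) mod 41; (38|41)=-1, (38|41)=-1; (−1)^{1·0·20}·(-1)^0·(-1)^1 = -1.
v=5: a=5^0·(≡1), b=5^1·(≡3) mod 5; (1|5)=+1, (3|5)=-1; (−1)^{0·1·2}·(+1)^1·(-1)^0 = +1.
v=17: a=17^0·(≡2), b=17^1·(≡12) mod 17; (2|17)=+1, (12|17)=-1; (−1)^{0·1·8}·(+1)^1·(-1)^0 = +1.
|Ram(1379609, -85)| = 4, even; anisotropic at {7, 19, 23, 41}.

[7, 19, 23, 41]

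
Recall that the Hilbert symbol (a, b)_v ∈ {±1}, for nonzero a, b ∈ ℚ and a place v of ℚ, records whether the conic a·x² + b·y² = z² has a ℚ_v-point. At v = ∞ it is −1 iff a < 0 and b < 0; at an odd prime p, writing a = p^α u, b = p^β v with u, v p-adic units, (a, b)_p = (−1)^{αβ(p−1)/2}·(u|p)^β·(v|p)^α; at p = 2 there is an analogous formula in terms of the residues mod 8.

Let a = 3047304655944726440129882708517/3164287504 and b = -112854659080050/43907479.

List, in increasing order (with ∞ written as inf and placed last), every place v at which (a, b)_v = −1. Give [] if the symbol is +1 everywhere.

(a, b) ≡ (1333, -759455422) mod (ℚ^×)²; places V = {2, 3, 5, 7, 11, 17, 19, 29, 31, 41, 43, 47, 53, ∞}.
(a,b)_7: α=-6, u≡3; β=-2, v≡1 (mod 7); (3|7)=-1, (1|7)=+1; sign (−1)^0·-1^-2·+1^-6 = +1.
(a,b)_3: α=2, u≡1; β=8, v≡2 (mod 3); (1|3)=+1, (2|3)=-1; sign (−1)^0·+1^8·-1^2 = +1.
(a,b)_∞: sgn(1333)=+, sgn(-759455422)=−, so +1.
(a,b)_53: α=0, u≡3; β=-2, v≡48 (mod 53); (3|53)=-1, (48|53)=-1; sign (−1)^0·-1^-2·-1^0 = +1.
(a,b)_47: α=6, u≡18; β=1, v≡28 (mod 47); (18|47)=+1, (28|47)=+1; sign (−1)^0·+1^1·+1^6 = +1.
(a,b)_29: α=2, u≡4; β=-1, v≡22 (mod 29); (4|29)=+1, (22|29)=+1; sign (−1)^0·+1^-1·+1^2 = +1.
(a,b)_2: α=-4, β=1; u≡5, v≡1 (mod 8); ε(u)ε(v)=0·0, αω(v)=-4·0, βω(u)=1·1; sum ≡ 1  ⇒  -1.
(a,b)_41: α=-2, u≡23; β=0, v≡8 (mod 41); (23|41)=+1, (8|41)=+1; sign (−1)^0·+1^0·+1^-2 = +1.
(a,b)_5: α=0, u≡3; β=2, v≡2 (mod 5); (3|5)=-1, (2|5)=-1; sign (−1)^0·-1^2·-1^0 = +1.
(a,b)_19: α=4, u≡12; β=1, v≡5 (mod 19); (12|19)=-1, (5|19)=+1; sign (−1)^0·-1^1·+1^4 = -1.
(a,b)_17: α=0, u≡7; β=2, v≡6 (mod 17); (7|17)=-1, (6|17)=-1; sign (−1)^0·-1^2·-1^0 = +1.
(a,b)_43: α=3, u≡40; β=1, v≡9 (mod 43); (40|43)=+1, (9|43)=+1; sign (−1)^1·+1^1·+1^3 = -1.
(a,b)_11: α=2, u≡2; β=-1, v≡10 (mod 11); (2|11)=-1, (10|11)=-1; sign (−1)^0·-1^-1·-1^2 = -1.
(a,b)_31: α=3, u≡27; β=1, v≡20 (mod 31); (27|31)=-1, (20|31)=+1; sign (−1)^1·-1^1·+1^3 = +1.
(1333, -759455422 / ℚ) ramifies at {2, 11, 19, 43}: a division algebra.

[2, 11, 19, 43]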